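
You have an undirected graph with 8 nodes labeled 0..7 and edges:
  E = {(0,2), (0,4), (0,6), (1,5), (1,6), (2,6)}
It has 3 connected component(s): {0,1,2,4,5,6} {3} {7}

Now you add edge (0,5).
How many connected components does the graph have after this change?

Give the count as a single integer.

Initial component count: 3
Add (0,5): endpoints already in same component. Count unchanged: 3.
New component count: 3

Answer: 3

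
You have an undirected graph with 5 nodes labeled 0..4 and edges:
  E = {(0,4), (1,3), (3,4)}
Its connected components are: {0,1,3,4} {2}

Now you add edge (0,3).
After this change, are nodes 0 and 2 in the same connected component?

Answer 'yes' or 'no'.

Answer: no

Derivation:
Initial components: {0,1,3,4} {2}
Adding edge (0,3): both already in same component {0,1,3,4}. No change.
New components: {0,1,3,4} {2}
Are 0 and 2 in the same component? no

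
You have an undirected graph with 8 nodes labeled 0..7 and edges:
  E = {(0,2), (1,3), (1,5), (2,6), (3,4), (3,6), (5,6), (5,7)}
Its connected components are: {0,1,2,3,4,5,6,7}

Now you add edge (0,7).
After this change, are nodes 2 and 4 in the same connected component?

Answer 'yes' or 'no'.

Answer: yes

Derivation:
Initial components: {0,1,2,3,4,5,6,7}
Adding edge (0,7): both already in same component {0,1,2,3,4,5,6,7}. No change.
New components: {0,1,2,3,4,5,6,7}
Are 2 and 4 in the same component? yes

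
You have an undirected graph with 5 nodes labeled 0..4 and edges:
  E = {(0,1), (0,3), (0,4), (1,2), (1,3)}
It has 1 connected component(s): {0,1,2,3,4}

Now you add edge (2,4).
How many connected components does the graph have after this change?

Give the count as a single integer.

Answer: 1

Derivation:
Initial component count: 1
Add (2,4): endpoints already in same component. Count unchanged: 1.
New component count: 1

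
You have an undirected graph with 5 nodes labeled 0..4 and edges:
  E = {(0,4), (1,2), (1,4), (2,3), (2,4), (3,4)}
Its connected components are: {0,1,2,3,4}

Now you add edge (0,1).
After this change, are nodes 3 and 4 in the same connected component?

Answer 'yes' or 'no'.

Initial components: {0,1,2,3,4}
Adding edge (0,1): both already in same component {0,1,2,3,4}. No change.
New components: {0,1,2,3,4}
Are 3 and 4 in the same component? yes

Answer: yes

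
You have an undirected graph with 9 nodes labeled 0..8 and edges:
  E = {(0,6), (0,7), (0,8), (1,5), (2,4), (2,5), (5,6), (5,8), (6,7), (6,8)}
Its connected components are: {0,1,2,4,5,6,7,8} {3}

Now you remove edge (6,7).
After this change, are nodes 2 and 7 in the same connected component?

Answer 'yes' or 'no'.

Answer: yes

Derivation:
Initial components: {0,1,2,4,5,6,7,8} {3}
Removing edge (6,7): not a bridge — component count unchanged at 2.
New components: {0,1,2,4,5,6,7,8} {3}
Are 2 and 7 in the same component? yes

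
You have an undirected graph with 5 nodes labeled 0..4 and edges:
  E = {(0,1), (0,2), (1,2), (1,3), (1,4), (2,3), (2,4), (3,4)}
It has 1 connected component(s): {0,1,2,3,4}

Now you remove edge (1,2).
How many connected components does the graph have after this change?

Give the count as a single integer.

Answer: 1

Derivation:
Initial component count: 1
Remove (1,2): not a bridge. Count unchanged: 1.
  After removal, components: {0,1,2,3,4}
New component count: 1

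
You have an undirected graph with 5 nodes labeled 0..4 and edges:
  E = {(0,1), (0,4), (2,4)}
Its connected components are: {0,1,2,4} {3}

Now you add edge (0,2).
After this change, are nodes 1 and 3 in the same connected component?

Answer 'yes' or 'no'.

Initial components: {0,1,2,4} {3}
Adding edge (0,2): both already in same component {0,1,2,4}. No change.
New components: {0,1,2,4} {3}
Are 1 and 3 in the same component? no

Answer: no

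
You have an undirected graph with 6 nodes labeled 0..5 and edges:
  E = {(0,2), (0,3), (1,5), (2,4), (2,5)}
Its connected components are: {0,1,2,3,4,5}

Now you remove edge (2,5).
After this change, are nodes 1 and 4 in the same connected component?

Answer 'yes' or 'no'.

Answer: no

Derivation:
Initial components: {0,1,2,3,4,5}
Removing edge (2,5): it was a bridge — component count 1 -> 2.
New components: {0,2,3,4} {1,5}
Are 1 and 4 in the same component? no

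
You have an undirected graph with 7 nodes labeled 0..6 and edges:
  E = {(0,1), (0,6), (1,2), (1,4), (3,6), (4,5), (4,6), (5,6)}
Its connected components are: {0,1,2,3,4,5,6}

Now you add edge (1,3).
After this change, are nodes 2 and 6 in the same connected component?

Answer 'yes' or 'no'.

Initial components: {0,1,2,3,4,5,6}
Adding edge (1,3): both already in same component {0,1,2,3,4,5,6}. No change.
New components: {0,1,2,3,4,5,6}
Are 2 and 6 in the same component? yes

Answer: yes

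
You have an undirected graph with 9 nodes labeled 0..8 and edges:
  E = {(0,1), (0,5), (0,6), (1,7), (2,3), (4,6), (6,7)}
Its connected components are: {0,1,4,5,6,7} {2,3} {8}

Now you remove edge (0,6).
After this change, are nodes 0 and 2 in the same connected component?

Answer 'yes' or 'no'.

Answer: no

Derivation:
Initial components: {0,1,4,5,6,7} {2,3} {8}
Removing edge (0,6): not a bridge — component count unchanged at 3.
New components: {0,1,4,5,6,7} {2,3} {8}
Are 0 and 2 in the same component? no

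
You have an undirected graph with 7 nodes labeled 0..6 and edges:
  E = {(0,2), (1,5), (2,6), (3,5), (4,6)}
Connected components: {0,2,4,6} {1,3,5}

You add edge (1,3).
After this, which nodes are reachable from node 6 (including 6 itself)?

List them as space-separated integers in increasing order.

Before: nodes reachable from 6: {0,2,4,6}
Adding (1,3): both endpoints already in same component. Reachability from 6 unchanged.
After: nodes reachable from 6: {0,2,4,6}

Answer: 0 2 4 6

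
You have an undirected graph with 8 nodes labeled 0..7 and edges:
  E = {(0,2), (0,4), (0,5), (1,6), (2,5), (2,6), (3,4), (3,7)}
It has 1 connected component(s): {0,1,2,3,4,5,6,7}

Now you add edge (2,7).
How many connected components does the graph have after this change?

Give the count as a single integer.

Initial component count: 1
Add (2,7): endpoints already in same component. Count unchanged: 1.
New component count: 1

Answer: 1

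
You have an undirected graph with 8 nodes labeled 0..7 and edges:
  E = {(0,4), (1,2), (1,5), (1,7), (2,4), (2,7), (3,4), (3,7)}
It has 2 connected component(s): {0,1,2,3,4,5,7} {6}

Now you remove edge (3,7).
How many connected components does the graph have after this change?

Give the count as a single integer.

Initial component count: 2
Remove (3,7): not a bridge. Count unchanged: 2.
  After removal, components: {0,1,2,3,4,5,7} {6}
New component count: 2

Answer: 2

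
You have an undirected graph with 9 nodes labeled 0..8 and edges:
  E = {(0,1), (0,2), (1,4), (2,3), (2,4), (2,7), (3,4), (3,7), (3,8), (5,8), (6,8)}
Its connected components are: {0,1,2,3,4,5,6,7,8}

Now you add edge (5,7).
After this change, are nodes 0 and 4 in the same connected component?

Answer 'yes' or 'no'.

Initial components: {0,1,2,3,4,5,6,7,8}
Adding edge (5,7): both already in same component {0,1,2,3,4,5,6,7,8}. No change.
New components: {0,1,2,3,4,5,6,7,8}
Are 0 and 4 in the same component? yes

Answer: yes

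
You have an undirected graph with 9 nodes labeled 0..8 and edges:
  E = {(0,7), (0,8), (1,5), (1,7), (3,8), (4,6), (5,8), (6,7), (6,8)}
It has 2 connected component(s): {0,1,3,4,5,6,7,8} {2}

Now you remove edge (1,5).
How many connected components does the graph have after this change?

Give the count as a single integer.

Answer: 2

Derivation:
Initial component count: 2
Remove (1,5): not a bridge. Count unchanged: 2.
  After removal, components: {0,1,3,4,5,6,7,8} {2}
New component count: 2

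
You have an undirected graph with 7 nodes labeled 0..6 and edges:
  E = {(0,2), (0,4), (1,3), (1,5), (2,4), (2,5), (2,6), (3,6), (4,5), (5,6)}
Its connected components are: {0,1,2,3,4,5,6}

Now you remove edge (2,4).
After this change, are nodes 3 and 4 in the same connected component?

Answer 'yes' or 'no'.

Initial components: {0,1,2,3,4,5,6}
Removing edge (2,4): not a bridge — component count unchanged at 1.
New components: {0,1,2,3,4,5,6}
Are 3 and 4 in the same component? yes

Answer: yes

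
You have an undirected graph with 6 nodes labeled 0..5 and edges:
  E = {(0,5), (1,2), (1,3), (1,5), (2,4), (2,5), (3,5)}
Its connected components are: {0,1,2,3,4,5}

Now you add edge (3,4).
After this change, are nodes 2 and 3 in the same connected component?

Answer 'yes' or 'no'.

Initial components: {0,1,2,3,4,5}
Adding edge (3,4): both already in same component {0,1,2,3,4,5}. No change.
New components: {0,1,2,3,4,5}
Are 2 and 3 in the same component? yes

Answer: yes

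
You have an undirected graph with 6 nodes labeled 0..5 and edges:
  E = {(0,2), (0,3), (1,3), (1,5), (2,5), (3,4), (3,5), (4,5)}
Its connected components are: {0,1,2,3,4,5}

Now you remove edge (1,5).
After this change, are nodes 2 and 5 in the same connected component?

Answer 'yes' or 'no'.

Initial components: {0,1,2,3,4,5}
Removing edge (1,5): not a bridge — component count unchanged at 1.
New components: {0,1,2,3,4,5}
Are 2 and 5 in the same component? yes

Answer: yes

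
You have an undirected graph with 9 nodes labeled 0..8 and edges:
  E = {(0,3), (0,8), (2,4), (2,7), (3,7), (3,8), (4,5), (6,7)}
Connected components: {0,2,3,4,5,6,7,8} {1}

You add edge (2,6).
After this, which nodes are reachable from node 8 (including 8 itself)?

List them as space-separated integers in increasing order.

Before: nodes reachable from 8: {0,2,3,4,5,6,7,8}
Adding (2,6): both endpoints already in same component. Reachability from 8 unchanged.
After: nodes reachable from 8: {0,2,3,4,5,6,7,8}

Answer: 0 2 3 4 5 6 7 8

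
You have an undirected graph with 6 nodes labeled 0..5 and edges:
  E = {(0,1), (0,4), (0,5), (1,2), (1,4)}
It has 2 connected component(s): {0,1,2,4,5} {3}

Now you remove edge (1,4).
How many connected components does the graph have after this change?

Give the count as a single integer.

Initial component count: 2
Remove (1,4): not a bridge. Count unchanged: 2.
  After removal, components: {0,1,2,4,5} {3}
New component count: 2

Answer: 2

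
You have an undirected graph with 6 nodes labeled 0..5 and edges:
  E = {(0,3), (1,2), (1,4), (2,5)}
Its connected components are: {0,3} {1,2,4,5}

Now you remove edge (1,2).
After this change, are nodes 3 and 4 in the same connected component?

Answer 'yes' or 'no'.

Initial components: {0,3} {1,2,4,5}
Removing edge (1,2): it was a bridge — component count 2 -> 3.
New components: {0,3} {1,4} {2,5}
Are 3 and 4 in the same component? no

Answer: no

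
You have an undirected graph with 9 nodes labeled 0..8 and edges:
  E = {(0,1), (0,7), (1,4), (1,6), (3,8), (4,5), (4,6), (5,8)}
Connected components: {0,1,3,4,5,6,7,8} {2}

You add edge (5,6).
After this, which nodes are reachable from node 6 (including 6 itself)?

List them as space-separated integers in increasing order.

Answer: 0 1 3 4 5 6 7 8

Derivation:
Before: nodes reachable from 6: {0,1,3,4,5,6,7,8}
Adding (5,6): both endpoints already in same component. Reachability from 6 unchanged.
After: nodes reachable from 6: {0,1,3,4,5,6,7,8}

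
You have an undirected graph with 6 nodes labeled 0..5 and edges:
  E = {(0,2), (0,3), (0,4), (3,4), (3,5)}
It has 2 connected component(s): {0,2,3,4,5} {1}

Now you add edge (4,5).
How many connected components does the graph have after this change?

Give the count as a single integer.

Answer: 2

Derivation:
Initial component count: 2
Add (4,5): endpoints already in same component. Count unchanged: 2.
New component count: 2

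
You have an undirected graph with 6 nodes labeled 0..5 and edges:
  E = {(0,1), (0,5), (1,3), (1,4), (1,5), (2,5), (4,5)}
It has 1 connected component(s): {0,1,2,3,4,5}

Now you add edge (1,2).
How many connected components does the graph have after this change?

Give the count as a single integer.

Answer: 1

Derivation:
Initial component count: 1
Add (1,2): endpoints already in same component. Count unchanged: 1.
New component count: 1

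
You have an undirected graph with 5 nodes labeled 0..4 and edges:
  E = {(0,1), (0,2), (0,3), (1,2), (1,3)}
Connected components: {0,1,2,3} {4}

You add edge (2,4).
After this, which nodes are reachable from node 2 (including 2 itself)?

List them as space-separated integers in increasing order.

Before: nodes reachable from 2: {0,1,2,3}
Adding (2,4): merges 2's component with another. Reachability grows.
After: nodes reachable from 2: {0,1,2,3,4}

Answer: 0 1 2 3 4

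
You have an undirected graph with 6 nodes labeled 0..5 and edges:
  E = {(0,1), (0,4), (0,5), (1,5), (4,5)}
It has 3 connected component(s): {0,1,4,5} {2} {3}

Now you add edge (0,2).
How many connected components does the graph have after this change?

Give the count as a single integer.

Answer: 2

Derivation:
Initial component count: 3
Add (0,2): merges two components. Count decreases: 3 -> 2.
New component count: 2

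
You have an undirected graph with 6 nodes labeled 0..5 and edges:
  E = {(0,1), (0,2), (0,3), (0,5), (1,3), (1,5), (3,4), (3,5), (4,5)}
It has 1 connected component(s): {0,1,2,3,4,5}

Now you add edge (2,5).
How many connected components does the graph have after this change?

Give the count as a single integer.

Initial component count: 1
Add (2,5): endpoints already in same component. Count unchanged: 1.
New component count: 1

Answer: 1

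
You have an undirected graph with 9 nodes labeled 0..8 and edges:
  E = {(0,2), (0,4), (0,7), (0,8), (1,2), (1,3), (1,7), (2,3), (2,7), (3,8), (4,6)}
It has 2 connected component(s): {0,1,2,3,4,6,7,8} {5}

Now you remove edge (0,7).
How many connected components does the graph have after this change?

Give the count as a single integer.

Answer: 2

Derivation:
Initial component count: 2
Remove (0,7): not a bridge. Count unchanged: 2.
  After removal, components: {0,1,2,3,4,6,7,8} {5}
New component count: 2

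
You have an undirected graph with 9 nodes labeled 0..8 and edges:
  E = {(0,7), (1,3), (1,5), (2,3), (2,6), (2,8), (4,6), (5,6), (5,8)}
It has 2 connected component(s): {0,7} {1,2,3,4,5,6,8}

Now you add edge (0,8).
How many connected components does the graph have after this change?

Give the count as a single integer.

Answer: 1

Derivation:
Initial component count: 2
Add (0,8): merges two components. Count decreases: 2 -> 1.
New component count: 1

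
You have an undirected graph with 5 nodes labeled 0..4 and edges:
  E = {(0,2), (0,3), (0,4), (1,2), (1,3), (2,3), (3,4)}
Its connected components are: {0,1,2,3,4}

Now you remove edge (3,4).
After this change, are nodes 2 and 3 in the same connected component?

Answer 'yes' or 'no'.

Answer: yes

Derivation:
Initial components: {0,1,2,3,4}
Removing edge (3,4): not a bridge — component count unchanged at 1.
New components: {0,1,2,3,4}
Are 2 and 3 in the same component? yes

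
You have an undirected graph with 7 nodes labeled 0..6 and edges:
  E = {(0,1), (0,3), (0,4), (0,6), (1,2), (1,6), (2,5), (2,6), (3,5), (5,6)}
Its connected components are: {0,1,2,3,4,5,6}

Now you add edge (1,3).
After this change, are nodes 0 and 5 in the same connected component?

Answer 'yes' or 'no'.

Initial components: {0,1,2,3,4,5,6}
Adding edge (1,3): both already in same component {0,1,2,3,4,5,6}. No change.
New components: {0,1,2,3,4,5,6}
Are 0 and 5 in the same component? yes

Answer: yes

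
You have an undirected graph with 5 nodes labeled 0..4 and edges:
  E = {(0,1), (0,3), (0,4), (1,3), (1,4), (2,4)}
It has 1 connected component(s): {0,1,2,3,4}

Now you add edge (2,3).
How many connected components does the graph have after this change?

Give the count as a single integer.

Initial component count: 1
Add (2,3): endpoints already in same component. Count unchanged: 1.
New component count: 1

Answer: 1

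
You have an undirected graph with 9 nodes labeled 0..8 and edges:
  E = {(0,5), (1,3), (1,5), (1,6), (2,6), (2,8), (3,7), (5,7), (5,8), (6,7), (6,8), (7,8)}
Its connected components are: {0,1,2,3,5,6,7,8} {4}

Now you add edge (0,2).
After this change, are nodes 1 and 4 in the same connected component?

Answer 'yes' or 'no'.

Initial components: {0,1,2,3,5,6,7,8} {4}
Adding edge (0,2): both already in same component {0,1,2,3,5,6,7,8}. No change.
New components: {0,1,2,3,5,6,7,8} {4}
Are 1 and 4 in the same component? no

Answer: no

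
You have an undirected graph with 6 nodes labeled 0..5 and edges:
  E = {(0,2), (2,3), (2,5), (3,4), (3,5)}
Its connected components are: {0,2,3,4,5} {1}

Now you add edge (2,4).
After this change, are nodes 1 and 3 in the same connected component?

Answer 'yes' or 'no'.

Initial components: {0,2,3,4,5} {1}
Adding edge (2,4): both already in same component {0,2,3,4,5}. No change.
New components: {0,2,3,4,5} {1}
Are 1 and 3 in the same component? no

Answer: no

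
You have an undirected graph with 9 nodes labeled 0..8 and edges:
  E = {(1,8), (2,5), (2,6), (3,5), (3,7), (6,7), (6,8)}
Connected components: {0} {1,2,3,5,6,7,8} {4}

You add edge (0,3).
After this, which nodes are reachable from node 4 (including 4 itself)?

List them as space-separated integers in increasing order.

Answer: 4

Derivation:
Before: nodes reachable from 4: {4}
Adding (0,3): merges two components, but neither contains 4. Reachability from 4 unchanged.
After: nodes reachable from 4: {4}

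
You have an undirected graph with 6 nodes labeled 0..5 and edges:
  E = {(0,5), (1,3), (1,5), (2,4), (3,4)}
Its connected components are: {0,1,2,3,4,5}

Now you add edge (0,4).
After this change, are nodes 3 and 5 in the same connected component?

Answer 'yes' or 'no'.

Initial components: {0,1,2,3,4,5}
Adding edge (0,4): both already in same component {0,1,2,3,4,5}. No change.
New components: {0,1,2,3,4,5}
Are 3 and 5 in the same component? yes

Answer: yes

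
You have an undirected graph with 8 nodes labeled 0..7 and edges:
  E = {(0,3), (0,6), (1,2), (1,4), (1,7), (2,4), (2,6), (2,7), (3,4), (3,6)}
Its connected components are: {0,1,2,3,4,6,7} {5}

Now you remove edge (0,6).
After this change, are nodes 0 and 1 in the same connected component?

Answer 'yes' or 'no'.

Initial components: {0,1,2,3,4,6,7} {5}
Removing edge (0,6): not a bridge — component count unchanged at 2.
New components: {0,1,2,3,4,6,7} {5}
Are 0 and 1 in the same component? yes

Answer: yes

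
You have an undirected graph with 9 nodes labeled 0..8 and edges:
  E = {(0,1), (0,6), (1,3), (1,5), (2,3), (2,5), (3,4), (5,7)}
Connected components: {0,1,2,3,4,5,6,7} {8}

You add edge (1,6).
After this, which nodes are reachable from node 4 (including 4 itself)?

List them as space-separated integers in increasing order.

Answer: 0 1 2 3 4 5 6 7

Derivation:
Before: nodes reachable from 4: {0,1,2,3,4,5,6,7}
Adding (1,6): both endpoints already in same component. Reachability from 4 unchanged.
After: nodes reachable from 4: {0,1,2,3,4,5,6,7}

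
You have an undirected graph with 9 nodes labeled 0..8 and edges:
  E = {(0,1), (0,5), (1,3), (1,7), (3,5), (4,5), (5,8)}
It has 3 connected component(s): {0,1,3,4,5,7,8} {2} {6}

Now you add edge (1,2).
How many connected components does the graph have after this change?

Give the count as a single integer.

Initial component count: 3
Add (1,2): merges two components. Count decreases: 3 -> 2.
New component count: 2

Answer: 2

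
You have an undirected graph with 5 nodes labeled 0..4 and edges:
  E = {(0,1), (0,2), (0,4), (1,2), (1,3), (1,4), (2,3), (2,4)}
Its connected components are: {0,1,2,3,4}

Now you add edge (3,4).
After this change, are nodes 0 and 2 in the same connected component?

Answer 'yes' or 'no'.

Initial components: {0,1,2,3,4}
Adding edge (3,4): both already in same component {0,1,2,3,4}. No change.
New components: {0,1,2,3,4}
Are 0 and 2 in the same component? yes

Answer: yes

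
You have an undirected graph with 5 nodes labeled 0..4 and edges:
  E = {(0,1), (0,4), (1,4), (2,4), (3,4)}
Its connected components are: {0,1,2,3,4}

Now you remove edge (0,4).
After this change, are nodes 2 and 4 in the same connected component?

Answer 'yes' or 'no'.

Answer: yes

Derivation:
Initial components: {0,1,2,3,4}
Removing edge (0,4): not a bridge — component count unchanged at 1.
New components: {0,1,2,3,4}
Are 2 and 4 in the same component? yes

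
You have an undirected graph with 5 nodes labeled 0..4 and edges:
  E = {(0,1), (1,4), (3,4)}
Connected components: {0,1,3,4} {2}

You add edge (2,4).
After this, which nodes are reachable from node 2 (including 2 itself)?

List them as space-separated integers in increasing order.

Before: nodes reachable from 2: {2}
Adding (2,4): merges 2's component with another. Reachability grows.
After: nodes reachable from 2: {0,1,2,3,4}

Answer: 0 1 2 3 4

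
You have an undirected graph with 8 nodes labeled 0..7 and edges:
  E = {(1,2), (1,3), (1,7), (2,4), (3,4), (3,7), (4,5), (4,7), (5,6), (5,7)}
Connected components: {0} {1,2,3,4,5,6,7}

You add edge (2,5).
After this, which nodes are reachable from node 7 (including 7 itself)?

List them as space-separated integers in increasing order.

Before: nodes reachable from 7: {1,2,3,4,5,6,7}
Adding (2,5): both endpoints already in same component. Reachability from 7 unchanged.
After: nodes reachable from 7: {1,2,3,4,5,6,7}

Answer: 1 2 3 4 5 6 7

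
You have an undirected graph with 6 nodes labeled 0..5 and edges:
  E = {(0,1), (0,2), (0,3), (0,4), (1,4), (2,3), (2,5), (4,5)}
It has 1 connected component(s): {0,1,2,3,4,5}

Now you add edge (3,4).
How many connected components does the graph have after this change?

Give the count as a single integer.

Initial component count: 1
Add (3,4): endpoints already in same component. Count unchanged: 1.
New component count: 1

Answer: 1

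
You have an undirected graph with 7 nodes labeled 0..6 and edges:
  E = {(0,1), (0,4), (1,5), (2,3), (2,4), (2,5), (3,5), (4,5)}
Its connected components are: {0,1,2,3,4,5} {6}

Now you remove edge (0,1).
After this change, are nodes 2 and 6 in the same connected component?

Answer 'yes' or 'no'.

Initial components: {0,1,2,3,4,5} {6}
Removing edge (0,1): not a bridge — component count unchanged at 2.
New components: {0,1,2,3,4,5} {6}
Are 2 and 6 in the same component? no

Answer: no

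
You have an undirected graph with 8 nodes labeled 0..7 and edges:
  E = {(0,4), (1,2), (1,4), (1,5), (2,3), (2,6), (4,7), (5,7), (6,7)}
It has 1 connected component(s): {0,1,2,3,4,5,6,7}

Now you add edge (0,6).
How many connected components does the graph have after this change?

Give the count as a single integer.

Initial component count: 1
Add (0,6): endpoints already in same component. Count unchanged: 1.
New component count: 1

Answer: 1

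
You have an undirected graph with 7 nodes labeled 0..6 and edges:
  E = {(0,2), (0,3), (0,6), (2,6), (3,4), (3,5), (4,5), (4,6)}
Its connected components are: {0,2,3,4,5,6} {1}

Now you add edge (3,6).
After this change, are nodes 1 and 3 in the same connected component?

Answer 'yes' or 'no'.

Answer: no

Derivation:
Initial components: {0,2,3,4,5,6} {1}
Adding edge (3,6): both already in same component {0,2,3,4,5,6}. No change.
New components: {0,2,3,4,5,6} {1}
Are 1 and 3 in the same component? no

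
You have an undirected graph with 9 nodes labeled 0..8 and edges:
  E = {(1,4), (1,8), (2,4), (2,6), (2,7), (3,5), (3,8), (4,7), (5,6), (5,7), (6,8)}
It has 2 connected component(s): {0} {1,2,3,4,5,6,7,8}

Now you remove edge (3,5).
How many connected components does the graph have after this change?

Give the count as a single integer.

Answer: 2

Derivation:
Initial component count: 2
Remove (3,5): not a bridge. Count unchanged: 2.
  After removal, components: {0} {1,2,3,4,5,6,7,8}
New component count: 2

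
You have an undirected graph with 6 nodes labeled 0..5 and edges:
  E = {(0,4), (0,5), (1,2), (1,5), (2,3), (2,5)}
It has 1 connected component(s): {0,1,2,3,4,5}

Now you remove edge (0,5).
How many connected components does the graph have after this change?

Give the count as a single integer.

Answer: 2

Derivation:
Initial component count: 1
Remove (0,5): it was a bridge. Count increases: 1 -> 2.
  After removal, components: {0,4} {1,2,3,5}
New component count: 2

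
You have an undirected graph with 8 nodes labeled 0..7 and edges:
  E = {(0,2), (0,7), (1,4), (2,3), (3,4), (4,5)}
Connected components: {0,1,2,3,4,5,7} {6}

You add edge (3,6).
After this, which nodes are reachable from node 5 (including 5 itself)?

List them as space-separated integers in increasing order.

Answer: 0 1 2 3 4 5 6 7

Derivation:
Before: nodes reachable from 5: {0,1,2,3,4,5,7}
Adding (3,6): merges 5's component with another. Reachability grows.
After: nodes reachable from 5: {0,1,2,3,4,5,6,7}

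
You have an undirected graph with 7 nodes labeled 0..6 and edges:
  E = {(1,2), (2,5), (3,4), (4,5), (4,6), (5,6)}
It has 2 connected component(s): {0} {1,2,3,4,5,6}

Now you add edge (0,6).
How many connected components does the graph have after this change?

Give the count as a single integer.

Answer: 1

Derivation:
Initial component count: 2
Add (0,6): merges two components. Count decreases: 2 -> 1.
New component count: 1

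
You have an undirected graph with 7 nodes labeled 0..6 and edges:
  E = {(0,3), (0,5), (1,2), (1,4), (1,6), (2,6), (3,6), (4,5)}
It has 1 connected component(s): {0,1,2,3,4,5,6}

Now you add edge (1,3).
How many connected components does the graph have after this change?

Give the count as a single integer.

Answer: 1

Derivation:
Initial component count: 1
Add (1,3): endpoints already in same component. Count unchanged: 1.
New component count: 1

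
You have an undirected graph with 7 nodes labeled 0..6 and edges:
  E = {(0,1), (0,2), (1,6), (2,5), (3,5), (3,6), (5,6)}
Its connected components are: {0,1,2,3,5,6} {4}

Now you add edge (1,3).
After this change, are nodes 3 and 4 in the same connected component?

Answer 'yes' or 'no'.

Initial components: {0,1,2,3,5,6} {4}
Adding edge (1,3): both already in same component {0,1,2,3,5,6}. No change.
New components: {0,1,2,3,5,6} {4}
Are 3 and 4 in the same component? no

Answer: no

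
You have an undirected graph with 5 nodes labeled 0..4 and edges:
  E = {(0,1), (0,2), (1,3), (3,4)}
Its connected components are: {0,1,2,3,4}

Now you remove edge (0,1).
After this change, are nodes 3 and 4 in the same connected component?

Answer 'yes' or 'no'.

Initial components: {0,1,2,3,4}
Removing edge (0,1): it was a bridge — component count 1 -> 2.
New components: {0,2} {1,3,4}
Are 3 and 4 in the same component? yes

Answer: yes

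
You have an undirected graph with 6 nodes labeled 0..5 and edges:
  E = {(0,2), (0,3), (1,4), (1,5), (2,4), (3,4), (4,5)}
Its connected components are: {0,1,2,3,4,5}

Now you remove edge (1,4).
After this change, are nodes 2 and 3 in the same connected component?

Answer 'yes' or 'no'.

Answer: yes

Derivation:
Initial components: {0,1,2,3,4,5}
Removing edge (1,4): not a bridge — component count unchanged at 1.
New components: {0,1,2,3,4,5}
Are 2 and 3 in the same component? yes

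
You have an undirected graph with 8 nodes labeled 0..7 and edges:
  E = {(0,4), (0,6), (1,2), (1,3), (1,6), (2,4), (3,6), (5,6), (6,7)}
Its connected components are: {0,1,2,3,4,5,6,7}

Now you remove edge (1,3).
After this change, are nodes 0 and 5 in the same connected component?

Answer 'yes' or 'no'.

Answer: yes

Derivation:
Initial components: {0,1,2,3,4,5,6,7}
Removing edge (1,3): not a bridge — component count unchanged at 1.
New components: {0,1,2,3,4,5,6,7}
Are 0 and 5 in the same component? yes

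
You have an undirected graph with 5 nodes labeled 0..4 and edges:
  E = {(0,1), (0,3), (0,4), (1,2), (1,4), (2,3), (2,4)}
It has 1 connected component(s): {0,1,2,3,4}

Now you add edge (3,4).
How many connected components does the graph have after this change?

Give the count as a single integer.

Answer: 1

Derivation:
Initial component count: 1
Add (3,4): endpoints already in same component. Count unchanged: 1.
New component count: 1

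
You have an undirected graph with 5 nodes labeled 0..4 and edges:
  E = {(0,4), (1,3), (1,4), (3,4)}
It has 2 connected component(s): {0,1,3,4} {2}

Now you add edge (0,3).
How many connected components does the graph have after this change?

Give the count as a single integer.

Initial component count: 2
Add (0,3): endpoints already in same component. Count unchanged: 2.
New component count: 2

Answer: 2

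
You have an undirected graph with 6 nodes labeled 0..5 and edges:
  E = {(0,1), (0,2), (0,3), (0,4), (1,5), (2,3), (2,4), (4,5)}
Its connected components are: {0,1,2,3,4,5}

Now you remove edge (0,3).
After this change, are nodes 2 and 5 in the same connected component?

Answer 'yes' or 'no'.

Answer: yes

Derivation:
Initial components: {0,1,2,3,4,5}
Removing edge (0,3): not a bridge — component count unchanged at 1.
New components: {0,1,2,3,4,5}
Are 2 and 5 in the same component? yes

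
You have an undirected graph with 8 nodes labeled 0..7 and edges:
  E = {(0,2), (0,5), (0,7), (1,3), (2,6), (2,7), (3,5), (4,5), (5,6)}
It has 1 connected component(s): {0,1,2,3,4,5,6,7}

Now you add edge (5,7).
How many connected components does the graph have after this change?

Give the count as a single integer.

Initial component count: 1
Add (5,7): endpoints already in same component. Count unchanged: 1.
New component count: 1

Answer: 1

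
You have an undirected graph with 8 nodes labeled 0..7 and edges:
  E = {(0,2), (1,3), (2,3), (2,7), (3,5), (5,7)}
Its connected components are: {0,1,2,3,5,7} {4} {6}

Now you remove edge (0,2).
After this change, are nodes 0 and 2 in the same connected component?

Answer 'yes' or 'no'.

Initial components: {0,1,2,3,5,7} {4} {6}
Removing edge (0,2): it was a bridge — component count 3 -> 4.
New components: {0} {1,2,3,5,7} {4} {6}
Are 0 and 2 in the same component? no

Answer: no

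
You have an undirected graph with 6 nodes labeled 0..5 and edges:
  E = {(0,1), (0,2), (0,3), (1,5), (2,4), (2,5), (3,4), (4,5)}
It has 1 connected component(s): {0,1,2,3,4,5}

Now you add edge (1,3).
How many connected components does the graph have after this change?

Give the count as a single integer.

Answer: 1

Derivation:
Initial component count: 1
Add (1,3): endpoints already in same component. Count unchanged: 1.
New component count: 1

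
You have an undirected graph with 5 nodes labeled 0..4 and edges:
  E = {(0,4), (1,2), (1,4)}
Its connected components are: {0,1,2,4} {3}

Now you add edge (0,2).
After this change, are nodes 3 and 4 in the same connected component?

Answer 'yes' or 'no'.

Answer: no

Derivation:
Initial components: {0,1,2,4} {3}
Adding edge (0,2): both already in same component {0,1,2,4}. No change.
New components: {0,1,2,4} {3}
Are 3 and 4 in the same component? no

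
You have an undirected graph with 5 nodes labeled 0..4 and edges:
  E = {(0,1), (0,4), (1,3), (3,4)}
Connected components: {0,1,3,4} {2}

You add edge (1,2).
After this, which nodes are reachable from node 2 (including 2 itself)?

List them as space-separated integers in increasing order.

Before: nodes reachable from 2: {2}
Adding (1,2): merges 2's component with another. Reachability grows.
After: nodes reachable from 2: {0,1,2,3,4}

Answer: 0 1 2 3 4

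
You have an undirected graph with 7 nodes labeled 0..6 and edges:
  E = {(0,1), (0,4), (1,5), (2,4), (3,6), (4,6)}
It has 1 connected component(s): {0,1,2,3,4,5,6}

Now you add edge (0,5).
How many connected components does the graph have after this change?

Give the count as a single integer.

Answer: 1

Derivation:
Initial component count: 1
Add (0,5): endpoints already in same component. Count unchanged: 1.
New component count: 1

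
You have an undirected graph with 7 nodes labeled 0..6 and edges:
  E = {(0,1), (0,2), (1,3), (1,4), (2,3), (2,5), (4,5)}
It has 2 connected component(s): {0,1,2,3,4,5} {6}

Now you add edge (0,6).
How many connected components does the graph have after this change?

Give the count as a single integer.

Initial component count: 2
Add (0,6): merges two components. Count decreases: 2 -> 1.
New component count: 1

Answer: 1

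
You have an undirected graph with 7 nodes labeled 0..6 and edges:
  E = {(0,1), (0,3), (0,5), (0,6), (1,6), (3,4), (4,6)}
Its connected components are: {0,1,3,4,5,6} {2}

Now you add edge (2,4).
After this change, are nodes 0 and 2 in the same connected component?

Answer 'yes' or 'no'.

Answer: yes

Derivation:
Initial components: {0,1,3,4,5,6} {2}
Adding edge (2,4): merges {2} and {0,1,3,4,5,6}.
New components: {0,1,2,3,4,5,6}
Are 0 and 2 in the same component? yes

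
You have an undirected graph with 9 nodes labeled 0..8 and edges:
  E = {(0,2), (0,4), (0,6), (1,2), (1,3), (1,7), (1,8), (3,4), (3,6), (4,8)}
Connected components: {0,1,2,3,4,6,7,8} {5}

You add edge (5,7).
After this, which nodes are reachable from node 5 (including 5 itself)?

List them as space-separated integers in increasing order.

Before: nodes reachable from 5: {5}
Adding (5,7): merges 5's component with another. Reachability grows.
After: nodes reachable from 5: {0,1,2,3,4,5,6,7,8}

Answer: 0 1 2 3 4 5 6 7 8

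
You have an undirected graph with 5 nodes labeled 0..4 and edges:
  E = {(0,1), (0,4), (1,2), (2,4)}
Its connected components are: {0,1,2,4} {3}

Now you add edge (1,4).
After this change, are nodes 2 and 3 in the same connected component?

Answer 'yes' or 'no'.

Initial components: {0,1,2,4} {3}
Adding edge (1,4): both already in same component {0,1,2,4}. No change.
New components: {0,1,2,4} {3}
Are 2 and 3 in the same component? no

Answer: no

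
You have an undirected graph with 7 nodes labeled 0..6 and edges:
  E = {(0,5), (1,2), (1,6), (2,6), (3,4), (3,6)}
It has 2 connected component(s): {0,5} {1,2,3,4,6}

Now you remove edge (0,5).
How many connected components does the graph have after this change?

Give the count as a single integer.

Answer: 3

Derivation:
Initial component count: 2
Remove (0,5): it was a bridge. Count increases: 2 -> 3.
  After removal, components: {0} {1,2,3,4,6} {5}
New component count: 3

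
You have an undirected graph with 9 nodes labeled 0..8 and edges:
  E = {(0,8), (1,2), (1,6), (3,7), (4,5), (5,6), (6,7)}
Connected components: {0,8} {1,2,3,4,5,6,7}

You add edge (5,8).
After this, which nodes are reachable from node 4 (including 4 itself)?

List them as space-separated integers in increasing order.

Answer: 0 1 2 3 4 5 6 7 8

Derivation:
Before: nodes reachable from 4: {1,2,3,4,5,6,7}
Adding (5,8): merges 4's component with another. Reachability grows.
After: nodes reachable from 4: {0,1,2,3,4,5,6,7,8}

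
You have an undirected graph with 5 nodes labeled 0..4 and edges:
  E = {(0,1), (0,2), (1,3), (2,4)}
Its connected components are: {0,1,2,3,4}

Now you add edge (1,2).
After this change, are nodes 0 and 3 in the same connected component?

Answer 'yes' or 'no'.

Initial components: {0,1,2,3,4}
Adding edge (1,2): both already in same component {0,1,2,3,4}. No change.
New components: {0,1,2,3,4}
Are 0 and 3 in the same component? yes

Answer: yes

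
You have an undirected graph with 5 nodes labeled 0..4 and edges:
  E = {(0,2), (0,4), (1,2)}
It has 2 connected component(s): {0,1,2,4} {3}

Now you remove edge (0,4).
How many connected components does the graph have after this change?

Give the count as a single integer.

Answer: 3

Derivation:
Initial component count: 2
Remove (0,4): it was a bridge. Count increases: 2 -> 3.
  After removal, components: {0,1,2} {3} {4}
New component count: 3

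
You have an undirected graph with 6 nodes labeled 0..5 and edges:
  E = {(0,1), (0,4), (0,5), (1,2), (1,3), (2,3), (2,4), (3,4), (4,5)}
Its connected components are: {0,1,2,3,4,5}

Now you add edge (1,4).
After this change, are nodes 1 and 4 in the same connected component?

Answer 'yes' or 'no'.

Initial components: {0,1,2,3,4,5}
Adding edge (1,4): both already in same component {0,1,2,3,4,5}. No change.
New components: {0,1,2,3,4,5}
Are 1 and 4 in the same component? yes

Answer: yes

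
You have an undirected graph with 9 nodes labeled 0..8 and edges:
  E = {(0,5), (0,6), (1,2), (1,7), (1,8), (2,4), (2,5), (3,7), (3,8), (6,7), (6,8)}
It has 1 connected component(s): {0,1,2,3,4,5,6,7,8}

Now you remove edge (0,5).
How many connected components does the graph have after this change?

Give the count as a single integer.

Initial component count: 1
Remove (0,5): not a bridge. Count unchanged: 1.
  After removal, components: {0,1,2,3,4,5,6,7,8}
New component count: 1

Answer: 1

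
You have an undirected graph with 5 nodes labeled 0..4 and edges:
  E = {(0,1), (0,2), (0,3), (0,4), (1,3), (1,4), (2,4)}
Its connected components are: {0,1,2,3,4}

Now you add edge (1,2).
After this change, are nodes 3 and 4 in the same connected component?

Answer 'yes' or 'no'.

Answer: yes

Derivation:
Initial components: {0,1,2,3,4}
Adding edge (1,2): both already in same component {0,1,2,3,4}. No change.
New components: {0,1,2,3,4}
Are 3 and 4 in the same component? yes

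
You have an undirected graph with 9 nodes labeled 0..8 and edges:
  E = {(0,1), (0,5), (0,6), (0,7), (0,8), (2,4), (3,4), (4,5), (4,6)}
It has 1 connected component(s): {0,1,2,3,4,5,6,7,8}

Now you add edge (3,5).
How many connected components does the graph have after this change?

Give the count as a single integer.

Answer: 1

Derivation:
Initial component count: 1
Add (3,5): endpoints already in same component. Count unchanged: 1.
New component count: 1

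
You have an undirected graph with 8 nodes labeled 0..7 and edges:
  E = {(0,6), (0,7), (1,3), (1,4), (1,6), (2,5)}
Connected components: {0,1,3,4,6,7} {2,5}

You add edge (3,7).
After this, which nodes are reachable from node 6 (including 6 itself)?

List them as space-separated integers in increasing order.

Answer: 0 1 3 4 6 7

Derivation:
Before: nodes reachable from 6: {0,1,3,4,6,7}
Adding (3,7): both endpoints already in same component. Reachability from 6 unchanged.
After: nodes reachable from 6: {0,1,3,4,6,7}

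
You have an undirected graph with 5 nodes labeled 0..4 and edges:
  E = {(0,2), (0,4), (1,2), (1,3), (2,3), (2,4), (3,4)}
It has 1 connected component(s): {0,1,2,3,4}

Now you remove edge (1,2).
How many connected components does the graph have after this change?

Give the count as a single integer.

Initial component count: 1
Remove (1,2): not a bridge. Count unchanged: 1.
  After removal, components: {0,1,2,3,4}
New component count: 1

Answer: 1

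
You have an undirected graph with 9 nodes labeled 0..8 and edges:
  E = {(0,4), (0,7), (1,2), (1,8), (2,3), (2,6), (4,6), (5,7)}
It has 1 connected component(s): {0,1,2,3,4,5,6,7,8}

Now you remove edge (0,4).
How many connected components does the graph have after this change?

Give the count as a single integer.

Initial component count: 1
Remove (0,4): it was a bridge. Count increases: 1 -> 2.
  After removal, components: {0,5,7} {1,2,3,4,6,8}
New component count: 2

Answer: 2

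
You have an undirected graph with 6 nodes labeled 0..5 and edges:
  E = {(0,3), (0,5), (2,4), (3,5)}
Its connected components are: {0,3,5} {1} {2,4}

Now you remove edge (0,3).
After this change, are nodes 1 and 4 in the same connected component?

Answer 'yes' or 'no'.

Answer: no

Derivation:
Initial components: {0,3,5} {1} {2,4}
Removing edge (0,3): not a bridge — component count unchanged at 3.
New components: {0,3,5} {1} {2,4}
Are 1 and 4 in the same component? no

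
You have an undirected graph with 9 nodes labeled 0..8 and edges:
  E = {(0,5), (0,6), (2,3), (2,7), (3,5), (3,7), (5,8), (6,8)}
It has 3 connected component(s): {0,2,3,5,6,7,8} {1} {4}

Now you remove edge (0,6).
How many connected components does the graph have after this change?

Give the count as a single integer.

Answer: 3

Derivation:
Initial component count: 3
Remove (0,6): not a bridge. Count unchanged: 3.
  After removal, components: {0,2,3,5,6,7,8} {1} {4}
New component count: 3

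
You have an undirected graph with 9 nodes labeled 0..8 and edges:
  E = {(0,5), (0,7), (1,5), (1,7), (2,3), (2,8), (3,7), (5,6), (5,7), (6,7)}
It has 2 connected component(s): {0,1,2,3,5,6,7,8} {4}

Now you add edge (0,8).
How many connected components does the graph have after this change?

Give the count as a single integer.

Answer: 2

Derivation:
Initial component count: 2
Add (0,8): endpoints already in same component. Count unchanged: 2.
New component count: 2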